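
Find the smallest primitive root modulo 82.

7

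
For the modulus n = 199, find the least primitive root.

3

φ(199) = 199 − 1 = 198 = 2 · 3^2 · 11.
Test candidates g = 2, 3, … against the prime factors q ∈ {2, 3, 11} of φ(199): g is a generator iff g^(198/q) ≢ 1 for every such q.
g = 2: 2^99 ≡ 1 — hits 1, so not a primitive root.
g = 3: 3^99 ≡ 198; 3^66 ≡ 106; 3^18 ≡ 125 — none is 1, so 3 is a primitive root.
So 3 is the smallest generator of (Z/199Z)^×.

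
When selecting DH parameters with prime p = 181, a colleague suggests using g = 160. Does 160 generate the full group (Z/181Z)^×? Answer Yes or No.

Yes

φ(181) = 181 − 1 = 180 = 2^2 · 3^2 · 5.
Test 160^(180/q) mod 181 for each prime factor q of 180:
160^90 ≡ 180 (mod 181)  [q = 2: ≢ 1 ✓]
160^60 ≡ 132 (mod 181)  [q = 3: ≢ 1 ✓]
160^36 ≡ 59 (mod 181)  [q = 5: ≢ 1 ✓]
None equal 1, so ord_181(160) = 180: 160 is a primitive root.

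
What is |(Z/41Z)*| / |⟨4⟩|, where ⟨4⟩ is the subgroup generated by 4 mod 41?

4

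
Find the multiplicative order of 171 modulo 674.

The order of 171 must divide φ(674) = φ(2)·φ(337) = 1·336 = 336 = 2^4 · 3 · 7.
Divisors of 336: 1, 2, 3, 4, 6, 7, 8, 12, 14, 16, 21, 24, 28, 42, 48, 56, 84, 112, 168, 336.
Test each divisor d:
171^1 ≡ 171 (mod 674)
171^2 ≡ 259 (mod 674)
171^3 ≡ 479 (mod 674)
171^4 ≡ 355 (mod 674)
171^6 ≡ 281 (mod 674)
171^7 ≡ 197 (mod 674)
171^8 ≡ 661 (mod 674)
171^12 ≡ 103 (mod 674)
171^14 ≡ 391 (mod 674)
171^16 ≡ 169 (mod 674)
171^21 ≡ 191 (mod 674)
171^24 ≡ 499 (mod 674)
171^28 ≡ 557 (mod 674)
171^42 ≡ 85 (mod 674)
171^48 ≡ 295 (mod 674)
171^56 ≡ 209 (mod 674)
171^84 ≡ 485 (mod 674)
171^112 ≡ 545 (mod 674)
171^168 ≡ 673 (mod 674)
171^336 ≡ 1 (mod 674) ✓
Therefore the multiplicative order of 171 modulo 674 is 336.

336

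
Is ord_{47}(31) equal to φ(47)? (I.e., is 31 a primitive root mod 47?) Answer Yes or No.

Yes

φ(47) = 47 − 1 = 46 = 2 · 23.
It suffices to check that the order of 31 is not a proper divisor of 46: compute 31^(46/q) for q ∈ {2, 23}.
31^23 ≡ 46 (mod 47)  [q = 2: ≢ 1 ✓]
31^2 ≡ 21 (mod 47)  [q = 23: ≢ 1 ✓]
None equal 1, so ord_47(31) = 46: 31 is a primitive root.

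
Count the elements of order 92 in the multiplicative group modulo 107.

0

φ(107) = 107 − 1 = 106 = 2 · 53.
In a cyclic group of order 106, there are φ(d) elements of order d for each divisor d of 106, and zero for non-divisors.
Here 106 is not a multiple of 92, so there are no elements of order 92.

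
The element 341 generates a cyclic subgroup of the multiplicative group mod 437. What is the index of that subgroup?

18

The order of 341 must divide φ(437) = φ(19·23) = (19−1)·(23−1) = 18·22 = 396 = 2^2 · 3^2 · 11.
Divisors of 396: 1, 2, 3, 4, 6, 9, 11, 12, 18, 22, 33, 36, 44, 66, 99, 132, 198, 396.
Compute 341^d (mod 437) for the divisors d until we hit 1:
341^1 ≡ 341 (mod 437)
341^2 ≡ 39 (mod 437)
341^3 ≡ 189 (mod 437)
341^4 ≡ 210 (mod 437)
341^6 ≡ 324 (mod 437)
341^9 ≡ 56 (mod 437)
341^11 ≡ 436 (mod 437)
341^12 ≡ 96 (mod 437)
341^18 ≡ 77 (mod 437)
341^22 ≡ 1 (mod 437) ✓
Thus |⟨341⟩| = ord(341) = 22.
Index = |(Z/437Z)^×| / |⟨341⟩| = 396 / 22 = 18.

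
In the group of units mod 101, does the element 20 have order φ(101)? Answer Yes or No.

No

φ(101) = 101 − 1 = 100 = 2^2 · 5^2.
It suffices to check that the order of 20 is not a proper divisor of 100: compute 20^(100/q) for q ∈ {2, 5}.
20^50 ≡ 1 (mod 101)  [q = 2: ≡ 1 ✗]
20^20 ≡ 95 (mod 101)  [q = 5: ≢ 1 ✓]
Since 20^50 ≡ 1, the order of 20 divides 50 < 100, so 20 is not a primitive root.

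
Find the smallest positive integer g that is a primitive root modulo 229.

φ(229) = 229 − 1 = 228 = 2^2 · 3 · 19.
Test candidates g = 2, 3, … against the prime factors q ∈ {2, 3, 19} of φ(229): g is a generator iff g^(228/q) ≢ 1 for every such q.
g = 2: 2^114 ≡ 228; 2^76 ≡ 1 — hits 1, so not a primitive root.
g = 3: 3^114 ≡ 1 — hits 1, so not a primitive root.
g = 4: 4^114 ≡ 1 — hits 1, so not a primitive root.
g = 5: 5^114 ≡ 1 — hits 1, so not a primitive root.
g = 6: 6^114 ≡ 228; 6^76 ≡ 134; 6^12 ≡ 165 — none is 1, so 6 is a primitive root.
Hence the least primitive root of 229 is 6.

6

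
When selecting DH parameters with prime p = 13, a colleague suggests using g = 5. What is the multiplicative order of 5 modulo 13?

4

ord(5) | φ(13) = 13 − 1 = 12 = 2^2 · 3.
Divisors of 12: 1, 2, 3, 4, 6, 12.
Test each divisor d:
5^1 ≡ 5 (mod 13)
5^2 ≡ 12 (mod 13)
5^3 ≡ 8 (mod 13)
5^4 ≡ 1 (mod 13) ✓
So ord_13(5) = 4.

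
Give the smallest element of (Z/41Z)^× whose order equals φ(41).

6

φ(41) = 41 − 1 = 40 = 2^3 · 5.
g is a primitive root iff g^(40/q) ≢ 1 (mod 41) for each prime q ∈ {2, 5}.
g = 2: 2^20 ≡ 1 — hits 1, so not a primitive root.
g = 3: 3^20 ≡ 40; 3^8 ≡ 1 — hits 1, so not a primitive root.
g = 4: 4^20 ≡ 1 — hits 1, so not a primitive root.
g = 5: 5^20 ≡ 1 — hits 1, so not a primitive root.
g = 6: 6^20 ≡ 40; 6^8 ≡ 10 — none is 1, so 6 is a primitive root.
So 6 is the smallest generator of (Z/41Z)^×.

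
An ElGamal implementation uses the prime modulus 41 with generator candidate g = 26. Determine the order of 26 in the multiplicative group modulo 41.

40

ord(26) | φ(41) = 41 − 1 = 40 = 2^3 · 5.
Divisors of 40: 1, 2, 4, 5, 8, 10, 20, 40.
Check 26^d mod 41 for each divisor in increasing order:
26^1 ≡ 26 (mod 41)
26^2 ≡ 20 (mod 41)
26^4 ≡ 31 (mod 41)
26^5 ≡ 27 (mod 41)
26^8 ≡ 18 (mod 41)
26^10 ≡ 32 (mod 41)
26^20 ≡ 40 (mod 41)
26^40 ≡ 1 (mod 41) ✓
Hence ord(26) = 40.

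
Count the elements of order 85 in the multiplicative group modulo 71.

0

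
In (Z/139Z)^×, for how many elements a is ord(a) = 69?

44

φ(139) = 139 − 1 = 138 = 2 · 3 · 23.
(Z/139Z)^× is cyclic (|G| = 138); a cyclic group of order m has exactly φ(d) elements of each order d | m, and none otherwise.
69 = 3 · 23 divides 138, and φ(69) = 44.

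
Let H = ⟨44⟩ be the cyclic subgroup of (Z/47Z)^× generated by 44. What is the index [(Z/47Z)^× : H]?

1

Since 44 ∈ (Z/47Z)^×, its order divides φ(47) = 47 − 1 = 46 = 2 · 23.
Divisors of 46: 1, 2, 23, 46.
Evaluate successive powers at the divisors of 46:
44^1 ≡ 44
44^2 ≡ 9
44^23 ≡ 46
44^46 ≡ 1
So ord_47(44) = 46, hence |⟨44⟩| = 46.
Index = |(Z/47Z)^×| / |⟨44⟩| = 46 / 46 = 1.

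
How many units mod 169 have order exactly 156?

φ(169) = φ(13^2) = 13·(13−1) = 156 = 2^2 · 3 · 13.
Since (Z/169Z)^× is cyclic of order 156, the number of elements of order d is φ(d) when d | 156 and 0 otherwise.
156 = 2^2 · 3 · 13 divides 156, and φ(156) = 48.

48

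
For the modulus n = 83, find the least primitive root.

φ(83) = 83 − 1 = 82 = 2 · 41.
g is a primitive root iff g^(82/q) ≢ 1 (mod 83) for each prime q ∈ {2, 41}.
g = 2: 2^41 ≡ 82; 2^2 ≡ 4 — none is 1, so 2 is a primitive root.
Hence the least primitive root of 83 is 2.

2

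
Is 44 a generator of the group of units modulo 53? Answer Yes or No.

No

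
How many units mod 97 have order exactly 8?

4

φ(97) = 97 − 1 = 96 = 2^5 · 3.
Since (Z/97Z)^× is cyclic of order 96, the number of elements of order d is φ(d) when d | 96 and 0 otherwise.
8 = 2^3 divides 96, and φ(8) = 4.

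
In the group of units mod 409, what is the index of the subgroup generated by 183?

By Lagrange's theorem, ord_409(183) divides φ(409) = 409 − 1 = 408 = 2^3 · 3 · 17.
Divisors of 408: 1, 2, 3, 4, 6, 8, 12, 17, 24, 34, 51, 68, 102, 136, 204, 408.
Compute 183^d (mod 409) for the divisors d until we hit 1:
183^1 ≡ 183 (mod 409)
183^2 ≡ 360 (mod 409)
183^3 ≡ 31 (mod 409)
183^4 ≡ 356 (mod 409)
183^6 ≡ 143 (mod 409)
183^8 ≡ 355 (mod 409)
183^12 ≡ 408 (mod 409)
183^17 ≡ 292 (mod 409)
183^24 ≡ 1 (mod 409) ✓
Thus |⟨183⟩| = ord(183) = 24.
[(Z/409Z)^× : ⟨183⟩] = 408/24 = 17.

17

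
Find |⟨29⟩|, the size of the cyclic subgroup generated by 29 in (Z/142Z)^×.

Since 29 ∈ (Z/142Z)^×, its order divides φ(142) = φ(2)·φ(71) = 1·70 = 70 = 2 · 5 · 7.
Divisors of 70: 1, 2, 5, 7, 10, 14, 35, 70.
Evaluate successive powers at the divisors of 70:
29^1 ≡ 29 (mod 142)
29^2 ≡ 131 (mod 142)
29^5 ≡ 101 (mod 142)
29^7 ≡ 25 (mod 142)
29^10 ≡ 119 (mod 142)
29^14 ≡ 57 (mod 142)
29^35 ≡ 1 (mod 142) ✓
So ord_142(29) = 35.

35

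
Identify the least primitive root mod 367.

6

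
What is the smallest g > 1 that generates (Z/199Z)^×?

φ(199) = 199 − 1 = 198 = 2 · 3^2 · 11.
Test candidates g = 2, 3, … against the prime factors q ∈ {2, 3, 11} of φ(199): g is a generator iff g^(198/q) ≢ 1 for every such q.
g = 2: 2^99 ≡ 1 — hits 1, so not a primitive root.
g = 3: 3^99 ≡ 198; 3^66 ≡ 106; 3^18 ≡ 125 — none is 1, so 3 is a primitive root.
Hence the least primitive root of 199 is 3.

3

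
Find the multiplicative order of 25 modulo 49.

ord(25) | φ(49) = φ(7^2) = 7·(7−1) = 42 = 2 · 3 · 7.
Divisors of 42: 1, 2, 3, 6, 7, 14, 21, 42.
Test each divisor d:
25^1 ≡ 25 (mod 49)
25^2 ≡ 37 (mod 49)
25^3 ≡ 43 (mod 49)
25^6 ≡ 36 (mod 49)
25^7 ≡ 18 (mod 49)
25^14 ≡ 30 (mod 49)
25^21 ≡ 1 (mod 49) ✓
Therefore the multiplicative order of 25 modulo 49 is 21.

21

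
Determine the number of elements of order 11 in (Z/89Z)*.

10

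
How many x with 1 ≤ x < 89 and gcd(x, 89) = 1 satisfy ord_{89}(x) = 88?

φ(89) = 89 − 1 = 88 = 2^3 · 11.
(Z/89Z)^× is cyclic (|G| = 88); a cyclic group of order m has exactly φ(d) elements of each order d | m, and none otherwise.
88 = 2^3 · 11 divides 88, and φ(88) = 40.

40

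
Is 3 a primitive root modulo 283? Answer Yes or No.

φ(283) = 283 − 1 = 282 = 2 · 3 · 47.
Test 3^(282/q) mod 283 for each prime factor q of 282:
3^141 ≡ 282 (mod 283)  [q = 2: ≢ 1 ✓]
3^94 ≡ 238 (mod 283)  [q = 3: ≢ 1 ✓]
3^6 ≡ 163 (mod 283)  [q = 47: ≢ 1 ✓]
All checks pass, so 3 has order 282 and is a primitive root modulo 283.

Yes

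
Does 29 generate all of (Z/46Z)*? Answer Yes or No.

No

φ(46) = φ(2)·φ(23) = 1·22 = 22 = 2 · 11.
29 is a primitive root mod 46 iff 29^(φ(46)/q) ≢ 1 for every prime q | φ(46), i.e. q ∈ {2, 11}.
29^11 ≡ 1 (mod 46)  [q = 2: ≡ 1 ✗]
29^2 ≡ 13 (mod 46)  [q = 11: ≢ 1 ✓]
29^11 ≡ 1 shows ord(29) | 11, strictly less than φ(46); not a primitive root.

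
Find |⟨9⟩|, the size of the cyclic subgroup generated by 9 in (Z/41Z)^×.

4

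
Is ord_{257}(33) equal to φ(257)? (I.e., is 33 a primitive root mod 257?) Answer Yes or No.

φ(257) = 257 − 1 = 256 = 2^8.
An element g generates (Z/257Z)^× iff g^(256/q) ≢ 1 (mod 257) for each prime q ∈ {2}.
33^128 ≡ 256 (mod 257)  [q = 2: ≢ 1 ✓]
All checks pass, so 33 has order 256 and is a primitive root modulo 257.

Yes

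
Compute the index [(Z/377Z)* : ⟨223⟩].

4

ord(223) | φ(377) = φ(13·29) = (13−1)·(29−1) = 12·28 = 336 = 2^4 · 3 · 7.
Divisors of 336: 1, 2, 3, 4, 6, 7, 8, 12, 14, 16, 21, 24, 28, 42, 48, 56, 84, 112, 168, 336.
Evaluate successive powers at the divisors of 336:
223^1 ≡ 223
223^2 ≡ 342
223^3 ≡ 112
223^4 ≡ 94
223^6 ≡ 103
223^7 ≡ 349
223^8 ≡ 165
223^12 ≡ 53
223^14 ≡ 30
223^16 ≡ 81
223^21 ≡ 291
223^24 ≡ 170
223^28 ≡ 146
223^42 ≡ 233
223^48 ≡ 248
223^56 ≡ 204
223^84 ≡ 1
Thus |⟨223⟩| = ord(223) = 84.
Index = |(Z/377Z)^×| / |⟨223⟩| = 336 / 84 = 4.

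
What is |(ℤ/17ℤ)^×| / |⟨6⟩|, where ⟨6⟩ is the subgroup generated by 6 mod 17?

1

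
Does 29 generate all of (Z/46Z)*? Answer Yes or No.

φ(46) = φ(2)·φ(23) = 1·22 = 22 = 2 · 11.
29 is a primitive root mod 46 iff 29^(φ(46)/q) ≢ 1 for every prime q | φ(46), i.e. q ∈ {2, 11}.
29^11 ≡ 1 (mod 46)  [q = 2: ≡ 1 ✗]
29^2 ≡ 13 (mod 46)  [q = 11: ≢ 1 ✓]
29^11 ≡ 1 shows ord(29) | 11, strictly less than φ(46); not a primitive root.

No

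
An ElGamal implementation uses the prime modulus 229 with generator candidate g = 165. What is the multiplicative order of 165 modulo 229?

ord(165) | φ(229) = 229 − 1 = 228 = 2^2 · 3 · 19.
Divisors of 228: 1, 2, 3, 4, 6, 12, 19, 38, 57, 76, 114, 228.
Evaluate successive powers at the divisors of 228:
165^1 ≡ 165
165^2 ≡ 203
165^3 ≡ 61
165^4 ≡ 218
165^6 ≡ 57
165^12 ≡ 43
165^19 ≡ 1
Hence ord(165) = 19.

19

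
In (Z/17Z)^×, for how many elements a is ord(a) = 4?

2

φ(17) = 17 − 1 = 16 = 2^4.
Since (Z/17Z)^× is cyclic of order 16, the number of elements of order d is φ(d) when d | 16 and 0 otherwise.
4 = 2^2 divides 16, and φ(4) = 2.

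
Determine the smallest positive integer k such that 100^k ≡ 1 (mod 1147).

15

Since 100 ∈ (Z/1147Z)^×, its order divides φ(1147) = φ(31·37) = (31−1)·(37−1) = 30·36 = 1080 = 2^3 · 3^3 · 5.
Divisors of 1080: 1, 2, 3, 4, 5, 6, 8, 9, 10, 12, 15, 18, 20, 24, 27, 30, 36, 40, 45, 54, 60, 72, 90, 108, 120, 135, 180, 216, 270, 360, 540, 1080.
Compute 100^d (mod 1147) for the divisors d until we hit 1:
100^1 ≡ 100 (mod 1147)
100^2 ≡ 824 (mod 1147)
100^3 ≡ 963 (mod 1147)
100^4 ≡ 1099 (mod 1147)
100^5 ≡ 935 (mod 1147)
100^6 ≡ 593 (mod 1147)
100^8 ≡ 10 (mod 1147)
100^9 ≡ 1000 (mod 1147)
100^10 ≡ 211 (mod 1147)
100^12 ≡ 667 (mod 1147)
100^15 ≡ 1 (mod 1147) ✓
The smallest such exponent is 15, so the order of 100 is 15.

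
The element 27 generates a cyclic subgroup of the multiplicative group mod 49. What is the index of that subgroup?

3

By Lagrange's theorem, ord_49(27) divides φ(49) = φ(7^2) = 7·(7−1) = 42 = 2 · 3 · 7.
Divisors of 42: 1, 2, 3, 6, 7, 14, 21, 42.
Check 27^d mod 49 for each divisor in increasing order:
27^1 ≡ 27 (mod 49)
27^2 ≡ 43 (mod 49)
27^3 ≡ 34 (mod 49)
27^6 ≡ 29 (mod 49)
27^7 ≡ 48 (mod 49)
27^14 ≡ 1 (mod 49) ✓
So ord_49(27) = 14, hence |⟨27⟩| = 14.
The index is φ(49) / ord(27) = 42 / 14 = 3.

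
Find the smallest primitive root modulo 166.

5

φ(166) = φ(2)·φ(83) = 1·82 = 82 = 2 · 41.
g is a primitive root iff g^(82/q) ≢ 1 (mod 166) for each prime q ∈ {2, 41}.
g = 2: gcd(2, 166) = 2 > 1, not a unit — skip.
g = 3: 3^41 ≡ 1 — hits 1, so not a primitive root.
g = 4: gcd(4, 166) = 2 > 1, not a unit — skip.
g = 5: 5^41 ≡ 165; 5^2 ≡ 25 — none is 1, so 5 is a primitive root.
So 5 is the smallest generator of (Z/166Z)^×.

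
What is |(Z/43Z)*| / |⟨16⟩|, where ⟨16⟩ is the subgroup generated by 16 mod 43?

6

ord(16) | φ(43) = 43 − 1 = 42 = 2 · 3 · 7.
Divisors of 42: 1, 2, 3, 6, 7, 14, 21, 42.
Compute 16^d (mod 43) for the divisors d until we hit 1:
16^1 ≡ 16
16^2 ≡ 41
16^3 ≡ 11
16^6 ≡ 35
16^7 ≡ 1
Thus |⟨16⟩| = ord(16) = 7.
[(Z/43Z)^× : ⟨16⟩] = 42/7 = 6.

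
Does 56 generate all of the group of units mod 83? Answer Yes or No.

φ(83) = 83 − 1 = 82 = 2 · 41.
An element g generates (Z/83Z)^× iff g^(82/q) ≢ 1 (mod 83) for each prime q ∈ {2, 41}.
56^41 ≡ 82 (mod 83)  [q = 2: ≢ 1 ✓]
56^2 ≡ 65 (mod 83)  [q = 41: ≢ 1 ✓]
Every test exponent gives a nontrivial residue, hence 56 generates the full group.

Yes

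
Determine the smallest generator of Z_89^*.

φ(89) = 89 − 1 = 88 = 2^3 · 11.
g is a primitive root iff g^(88/q) ≢ 1 (mod 89) for each prime q ∈ {2, 11}.
g = 2: 2^44 ≡ 1 — hits 1, so not a primitive root.
g = 3: 3^44 ≡ 88; 3^8 ≡ 64 — none is 1, so 3 is a primitive root.
The smallest primitive root modulo 89 is 3.

3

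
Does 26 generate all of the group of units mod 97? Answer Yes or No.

Yes

φ(97) = 97 − 1 = 96 = 2^5 · 3.
It suffices to check that the order of 26 is not a proper divisor of 96: compute 26^(96/q) for q ∈ {2, 3}.
26^48 ≡ 96 (mod 97)  [q = 2: ≢ 1 ✓]
26^32 ≡ 61 (mod 97)  [q = 3: ≢ 1 ✓]
All checks pass, so 26 has order 96 and is a primitive root modulo 97.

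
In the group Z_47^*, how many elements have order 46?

22

φ(47) = 47 − 1 = 46 = 2 · 23.
(Z/47Z)^× is cyclic (|G| = 46); a cyclic group of order m has exactly φ(d) elements of each order d | m, and none otherwise.
46 = 2 · 23 divides 46, and φ(46) = 22.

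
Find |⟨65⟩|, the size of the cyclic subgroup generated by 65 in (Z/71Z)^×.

By Lagrange's theorem, ord_71(65) divides φ(71) = 71 − 1 = 70 = 2 · 5 · 7.
Divisors of 70: 1, 2, 5, 7, 10, 14, 35, 70.
Compute 65^d (mod 71) for the divisors d until we hit 1:
65^1 ≡ 65 (mod 71)
65^2 ≡ 36 (mod 71)
65^5 ≡ 34 (mod 71)
65^7 ≡ 17 (mod 71)
65^10 ≡ 20 (mod 71)
65^14 ≡ 5 (mod 71)
65^35 ≡ 70 (mod 71)
65^70 ≡ 1 (mod 71) ✓
Hence ord(65) = 70.

70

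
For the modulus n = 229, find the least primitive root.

6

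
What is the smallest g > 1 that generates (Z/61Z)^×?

2

φ(61) = 61 − 1 = 60 = 2^2 · 3 · 5.
g is a primitive root iff g^(60/q) ≢ 1 (mod 61) for each prime q ∈ {2, 3, 5}.
g = 2: 2^30 ≡ 60; 2^20 ≡ 47; 2^12 ≡ 9 — none is 1, so 2 is a primitive root.
The smallest primitive root modulo 61 is 2.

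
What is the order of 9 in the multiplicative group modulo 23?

11

By Lagrange's theorem, ord_23(9) divides φ(23) = 23 − 1 = 22 = 2 · 11.
Divisors of 22: 1, 2, 11, 22.
Check 9^d mod 23 for each divisor in increasing order:
9^1 ≡ 9 (mod 23)
9^2 ≡ 12 (mod 23)
9^11 ≡ 1 (mod 23) ✓
So ord_23(9) = 11.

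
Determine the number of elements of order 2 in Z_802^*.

φ(802) = φ(2)·φ(401) = 1·400 = 400 = 2^4 · 5^2.
(Z/802Z)^× is cyclic (|G| = 400); a cyclic group of order m has exactly φ(d) elements of each order d | m, and none otherwise.
2 | 400, and φ(2) = 2 − 1 = 1.

1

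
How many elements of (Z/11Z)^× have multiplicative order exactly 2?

1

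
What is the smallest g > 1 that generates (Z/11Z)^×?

2

φ(11) = 11 − 1 = 10 = 2 · 5.
g is a primitive root iff g^(10/q) ≢ 1 (mod 11) for each prime q ∈ {2, 5}.
g = 2: 2^5 ≡ 10; 2^2 ≡ 4 — none is 1, so 2 is a primitive root.
Hence the least primitive root of 11 is 2.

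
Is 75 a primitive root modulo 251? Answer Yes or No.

φ(251) = 251 − 1 = 250 = 2 · 5^3.
An element g generates (Z/251Z)^× iff g^(250/q) ≢ 1 (mod 251) for each prime q ∈ {2, 5}.
75^125 ≡ 1 (mod 251)  [q = 2: ≡ 1 ✗]
75^50 ≡ 219 (mod 251)  [q = 5: ≢ 1 ✓]
Since 75^125 ≡ 1, the order of 75 divides 125 < 250, so 75 is not a primitive root.

No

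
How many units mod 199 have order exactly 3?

φ(199) = 199 − 1 = 198 = 2 · 3^2 · 11.
(Z/199Z)^× is cyclic (|G| = 198); a cyclic group of order m has exactly φ(d) elements of each order d | m, and none otherwise.
3 | 198, and φ(3) = 3 − 1 = 2.

2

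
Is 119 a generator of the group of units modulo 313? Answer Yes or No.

No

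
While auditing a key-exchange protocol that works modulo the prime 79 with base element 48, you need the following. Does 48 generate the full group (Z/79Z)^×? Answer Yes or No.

Yes

φ(79) = 79 − 1 = 78 = 2 · 3 · 13.
48 is a primitive root mod 79 iff 48^(φ(79)/q) ≢ 1 for every prime q | φ(79), i.e. q ∈ {2, 3, 13}.
48^39 ≡ 78 (mod 79)  [q = 2: ≢ 1 ✓]
48^26 ≡ 55 (mod 79)  [q = 3: ≢ 1 ✓]
48^6 ≡ 64 (mod 79)  [q = 13: ≢ 1 ✓]
Every test exponent gives a nontrivial residue, hence 48 generates the full group.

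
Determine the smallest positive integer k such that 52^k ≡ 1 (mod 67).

22

By Lagrange's theorem, ord_67(52) divides φ(67) = 67 − 1 = 66 = 2 · 3 · 11.
Divisors of 66: 1, 2, 3, 6, 11, 22, 33, 66.
Evaluate successive powers at the divisors of 66:
52^1 ≡ 52 (mod 67)
52^2 ≡ 24 (mod 67)
52^3 ≡ 42 (mod 67)
52^6 ≡ 22 (mod 67)
52^11 ≡ 66 (mod 67)
52^22 ≡ 1 (mod 67) ✓
Hence ord(52) = 22.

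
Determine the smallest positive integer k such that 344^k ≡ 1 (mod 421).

15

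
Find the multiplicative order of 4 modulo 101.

ord(4) | φ(101) = 101 − 1 = 100 = 2^2 · 5^2.
Divisors of 100: 1, 2, 4, 5, 10, 20, 25, 50, 100.
Check 4^d mod 101 for each divisor in increasing order:
4^1 ≡ 4
4^2 ≡ 16
4^4 ≡ 54
4^5 ≡ 14
4^10 ≡ 95
4^20 ≡ 36
4^25 ≡ 100
4^50 ≡ 1
Therefore the multiplicative order of 4 modulo 101 is 50.

50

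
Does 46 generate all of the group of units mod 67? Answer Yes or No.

Yes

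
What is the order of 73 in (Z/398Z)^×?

198

Since 73 ∈ (Z/398Z)^×, its order divides φ(398) = φ(2)·φ(199) = 1·198 = 198 = 2 · 3^2 · 11.
Divisors of 198: 1, 2, 3, 6, 9, 11, 18, 22, 33, 66, 99, 198.
Check 73^d mod 398 for each divisor in increasing order:
73^1 ≡ 73 (mod 398)
73^2 ≡ 155 (mod 398)
73^3 ≡ 171 (mod 398)
73^6 ≡ 187 (mod 398)
73^9 ≡ 137 (mod 398)
73^11 ≡ 141 (mod 398)
73^18 ≡ 63 (mod 398)
73^22 ≡ 379 (mod 398)
73^33 ≡ 107 (mod 398)
73^66 ≡ 305 (mod 398)
73^99 ≡ 397 (mod 398)
73^198 ≡ 1 (mod 398) ✓
The smallest such exponent is 198, so the order of 73 is 198.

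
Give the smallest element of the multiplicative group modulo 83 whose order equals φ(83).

2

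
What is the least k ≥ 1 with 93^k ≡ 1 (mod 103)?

By Lagrange's theorem, ord_103(93) divides φ(103) = 103 − 1 = 102 = 2 · 3 · 17.
Divisors of 102: 1, 2, 3, 6, 17, 34, 51, 102.
Evaluate successive powers at the divisors of 102:
93^1 ≡ 93 (mod 103)
93^2 ≡ 100 (mod 103)
93^3 ≡ 30 (mod 103)
93^6 ≡ 76 (mod 103)
93^17 ≡ 1 (mod 103) ✓
Therefore the multiplicative order of 93 modulo 103 is 17.

17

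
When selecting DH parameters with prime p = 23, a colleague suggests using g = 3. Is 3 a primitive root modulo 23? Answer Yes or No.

No

φ(23) = 23 − 1 = 22 = 2 · 11.
3 is a primitive root mod 23 iff 3^(φ(23)/q) ≢ 1 for every prime q | φ(23), i.e. q ∈ {2, 11}.
3^11 ≡ 1 (mod 23)  [q = 2: ≡ 1 ✗]
3^2 ≡ 9 (mod 23)  [q = 11: ≢ 1 ✓]
3^11 ≡ 1 shows ord(3) | 11, strictly less than φ(23); not a primitive root.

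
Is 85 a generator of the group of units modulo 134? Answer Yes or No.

Yes

φ(134) = φ(2)·φ(67) = 1·66 = 66 = 2 · 3 · 11.
Test 85^(66/q) mod 134 for each prime factor q of 66:
85^33 ≡ 133 (mod 134)  [q = 2: ≢ 1 ✓]
85^22 ≡ 37 (mod 134)  [q = 3: ≢ 1 ✓]
85^6 ≡ 9 (mod 134)  [q = 11: ≢ 1 ✓]
All checks pass, so 85 has order 66 and is a primitive root modulo 134.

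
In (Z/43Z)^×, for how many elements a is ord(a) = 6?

2

φ(43) = 43 − 1 = 42 = 2 · 3 · 7.
In a cyclic group of order 42, there are φ(d) elements of order d for each divisor d of 42, and zero for non-divisors.
6 = 2 · 3 divides 42, and φ(6) = 2.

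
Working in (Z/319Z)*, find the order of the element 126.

140

ord(126) | φ(319) = φ(11·29) = (11−1)·(29−1) = 10·28 = 280 = 2^3 · 5 · 7.
Divisors of 280: 1, 2, 4, 5, 7, 8, 10, 14, 20, 28, 35, 40, 56, 70, 140, 280.
Test each divisor d:
126^1 ≡ 126 (mod 319)
126^2 ≡ 245 (mod 319)
126^4 ≡ 53 (mod 319)
126^5 ≡ 298 (mod 319)
126^7 ≡ 278 (mod 319)
126^8 ≡ 257 (mod 319)
126^10 ≡ 122 (mod 319)
126^14 ≡ 86 (mod 319)
126^20 ≡ 210 (mod 319)
126^28 ≡ 59 (mod 319)
126^35 ≡ 133 (mod 319)
126^40 ≡ 78 (mod 319)
126^56 ≡ 291 (mod 319)
126^70 ≡ 144 (mod 319)
126^140 ≡ 1 (mod 319) ✓
Hence ord(126) = 140.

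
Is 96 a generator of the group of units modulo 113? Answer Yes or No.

φ(113) = 113 − 1 = 112 = 2^4 · 7.
An element g generates (Z/113Z)^× iff g^(112/q) ≢ 1 (mod 113) for each prime q ∈ {2, 7}.
96^56 ≡ 112 (mod 113)  [q = 2: ≢ 1 ✓]
96^16 ≡ 109 (mod 113)  [q = 7: ≢ 1 ✓]
Every test exponent gives a nontrivial residue, hence 96 generates the full group.

Yes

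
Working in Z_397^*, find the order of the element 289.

The order of 289 must divide φ(397) = 397 − 1 = 396 = 2^2 · 3^2 · 11.
Divisors of 396: 1, 2, 3, 4, 6, 9, 11, 12, 18, 22, 33, 36, 44, 66, 99, 132, 198, 396.
Compute 289^d (mod 397) for the divisors d until we hit 1:
289^1 ≡ 289
289^2 ≡ 151
289^3 ≡ 366
289^4 ≡ 172
289^6 ≡ 167
289^9 ≡ 381
289^11 ≡ 363
289^12 ≡ 99
289^18 ≡ 256
289^22 ≡ 362
289^33 ≡ 396
289^36 ≡ 31
289^44 ≡ 34
289^66 ≡ 1
So ord_397(289) = 66.

66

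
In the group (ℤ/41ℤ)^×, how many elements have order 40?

16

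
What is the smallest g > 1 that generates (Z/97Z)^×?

φ(97) = 97 − 1 = 96 = 2^5 · 3.
g is a primitive root iff g^(96/q) ≢ 1 (mod 97) for each prime q ∈ {2, 3}.
g = 2: 2^48 ≡ 1 — hits 1, so not a primitive root.
g = 3: 3^48 ≡ 1 — hits 1, so not a primitive root.
g = 4: 4^48 ≡ 1 — hits 1, so not a primitive root.
g = 5: 5^48 ≡ 96; 5^32 ≡ 35 — none is 1, so 5 is a primitive root.
Hence the least primitive root of 97 is 5.

5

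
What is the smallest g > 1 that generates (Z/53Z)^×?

2

φ(53) = 53 − 1 = 52 = 2^2 · 13.
Test candidates g = 2, 3, … against the prime factors q ∈ {2, 13} of φ(53): g is a generator iff g^(52/q) ≢ 1 for every such q.
g = 2: 2^26 ≡ 52; 2^4 ≡ 16 — none is 1, so 2 is a primitive root.
The smallest primitive root modulo 53 is 2.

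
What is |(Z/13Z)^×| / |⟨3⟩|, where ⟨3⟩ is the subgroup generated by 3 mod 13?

By Lagrange's theorem, ord_13(3) divides φ(13) = 13 − 1 = 12 = 2^2 · 3.
Divisors of 12: 1, 2, 3, 4, 6, 12.
Evaluate successive powers at the divisors of 12:
3^1 ≡ 3
3^2 ≡ 9
3^3 ≡ 1
Thus |⟨3⟩| = ord(3) = 3.
The index is φ(13) / ord(3) = 12 / 3 = 4.

4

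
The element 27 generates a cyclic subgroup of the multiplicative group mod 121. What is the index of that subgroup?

22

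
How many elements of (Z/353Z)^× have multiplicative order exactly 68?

0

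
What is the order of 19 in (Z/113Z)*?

Since 19 ∈ (Z/113Z)^×, its order divides φ(113) = 113 − 1 = 112 = 2^4 · 7.
Divisors of 112: 1, 2, 4, 7, 8, 14, 16, 28, 56, 112.
Check 19^d mod 113 for each divisor in increasing order:
19^1 ≡ 19 (mod 113)
19^2 ≡ 22 (mod 113)
19^4 ≡ 32 (mod 113)
19^7 ≡ 42 (mod 113)
19^8 ≡ 7 (mod 113)
19^14 ≡ 69 (mod 113)
19^16 ≡ 49 (mod 113)
19^28 ≡ 15 (mod 113)
19^56 ≡ 112 (mod 113)
19^112 ≡ 1 (mod 113) ✓
The smallest such exponent is 112, so the order of 19 is 112.

112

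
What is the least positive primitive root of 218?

φ(218) = φ(2)·φ(109) = 1·108 = 108 = 2^2 · 3^3.
Test candidates g = 2, 3, … against the prime factors q ∈ {2, 3} of φ(218): g is a generator iff g^(108/q) ≢ 1 for every such q.
g = 2: gcd(2, 218) = 2 > 1, not a unit — skip.
g = 3: 3^54 ≡ 1 — hits 1, so not a primitive root.
g = 4: gcd(4, 218) = 2 > 1, not a unit — skip.
g = 5: 5^54 ≡ 1 — hits 1, so not a primitive root.
g = 6: gcd(6, 218) = 2 > 1, not a unit — skip.
g = 7: 7^54 ≡ 1 — hits 1, so not a primitive root.
g = 8: gcd(8, 218) = 2 > 1, not a unit — skip.
g = 9: 9^54 ≡ 1 — hits 1, so not a primitive root.
g = 10: gcd(10, 218) = 2 > 1, not a unit — skip.
g = 11: 11^54 ≡ 217; 11^36 ≡ 45 — none is 1, so 11 is a primitive root.
The smallest primitive root modulo 218 is 11.

11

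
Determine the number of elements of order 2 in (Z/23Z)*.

1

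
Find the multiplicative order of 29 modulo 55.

10

ord(29) | φ(55) = φ(5·11) = (5−1)·(11−1) = 4·10 = 40 = 2^3 · 5.
Divisors of 40: 1, 2, 4, 5, 8, 10, 20, 40.
Check 29^d mod 55 for each divisor in increasing order:
29^1 ≡ 29 (mod 55)
29^2 ≡ 16 (mod 55)
29^4 ≡ 36 (mod 55)
29^5 ≡ 54 (mod 55)
29^8 ≡ 31 (mod 55)
29^10 ≡ 1 (mod 55) ✓
Therefore the multiplicative order of 29 modulo 55 is 10.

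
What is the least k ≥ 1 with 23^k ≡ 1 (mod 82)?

The order of 23 must divide φ(82) = φ(2)·φ(41) = 1·40 = 40 = 2^3 · 5.
Divisors of 40: 1, 2, 4, 5, 8, 10, 20, 40.
Compute 23^d (mod 82) for the divisors d until we hit 1:
23^1 ≡ 23 (mod 82)
23^2 ≡ 37 (mod 82)
23^4 ≡ 57 (mod 82)
23^5 ≡ 81 (mod 82)
23^8 ≡ 51 (mod 82)
23^10 ≡ 1 (mod 82) ✓
Therefore the multiplicative order of 23 modulo 82 is 10.

10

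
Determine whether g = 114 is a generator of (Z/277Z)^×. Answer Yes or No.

Yes

φ(277) = 277 − 1 = 276 = 2^2 · 3 · 23.
It suffices to check that the order of 114 is not a proper divisor of 276: compute 114^(276/q) for q ∈ {2, 3, 23}.
114^138 ≡ 276 (mod 277)  [q = 2: ≢ 1 ✓]
114^92 ≡ 160 (mod 277)  [q = 3: ≢ 1 ✓]
114^12 ≡ 164 (mod 277)  [q = 23: ≢ 1 ✓]
All checks pass, so 114 has order 276 and is a primitive root modulo 277.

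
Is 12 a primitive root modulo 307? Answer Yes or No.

φ(307) = 307 − 1 = 306 = 2 · 3^2 · 17.
It suffices to check that the order of 12 is not a proper divisor of 306: compute 12^(306/q) for q ∈ {2, 3, 17}.
12^153 ≡ 306 (mod 307)  [q = 2: ≢ 1 ✓]
12^102 ≡ 1 (mod 307)  [q = 3: ≡ 1 ✗]
12^18 ≡ 216 (mod 307)  [q = 17: ≢ 1 ✓]
The check at q = 3 fails, so 12 generates a proper subgroup.

No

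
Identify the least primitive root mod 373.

φ(373) = 373 − 1 = 372 = 2^2 · 3 · 31.
g is a primitive root iff g^(372/q) ≢ 1 (mod 373) for each prime q ∈ {2, 3, 31}.
g = 2: 2^186 ≡ 372; 2^124 ≡ 284; 2^12 ≡ 366 — none is 1, so 2 is a primitive root.
Hence the least primitive root of 373 is 2.

2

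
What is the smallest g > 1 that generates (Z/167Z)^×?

φ(167) = 167 − 1 = 166 = 2 · 83.
Test candidates g = 2, 3, … against the prime factors q ∈ {2, 83} of φ(167): g is a generator iff g^(166/q) ≢ 1 for every such q.
g = 2: 2^83 ≡ 1 — hits 1, so not a primitive root.
g = 3: 3^83 ≡ 1 — hits 1, so not a primitive root.
g = 4: 4^83 ≡ 1 — hits 1, so not a primitive root.
g = 5: 5^83 ≡ 166; 5^2 ≡ 25 — none is 1, so 5 is a primitive root.
Hence the least primitive root of 167 is 5.

5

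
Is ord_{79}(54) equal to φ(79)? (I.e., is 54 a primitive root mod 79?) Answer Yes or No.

Yes

φ(79) = 79 − 1 = 78 = 2 · 3 · 13.
Test 54^(78/q) mod 79 for each prime factor q of 78:
54^39 ≡ 78 (mod 79)  [q = 2: ≢ 1 ✓]
54^26 ≡ 23 (mod 79)  [q = 3: ≢ 1 ✓]
54^6 ≡ 52 (mod 79)  [q = 13: ≢ 1 ✓]
All checks pass, so 54 has order 78 and is a primitive root modulo 79.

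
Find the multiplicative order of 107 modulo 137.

Since 107 ∈ (Z/137Z)^×, its order divides φ(137) = 137 − 1 = 136 = 2^3 · 17.
Divisors of 136: 1, 2, 4, 8, 17, 34, 68, 136.
Check 107^d mod 137 for each divisor in increasing order:
107^1 ≡ 107
107^2 ≡ 78
107^4 ≡ 56
107^8 ≡ 122
107^17 ≡ 100
107^34 ≡ 136
107^68 ≡ 1
Hence ord(107) = 68.

68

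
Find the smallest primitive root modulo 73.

5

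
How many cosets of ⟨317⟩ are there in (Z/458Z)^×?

Since 317 ∈ (Z/458Z)^×, its order divides φ(458) = φ(2)·φ(229) = 1·228 = 228 = 2^2 · 3 · 19.
Divisors of 228: 1, 2, 3, 4, 6, 12, 19, 38, 57, 76, 114, 228.
Evaluate successive powers at the divisors of 228:
317^1 ≡ 317 (mod 458)
317^2 ≡ 187 (mod 458)
317^3 ≡ 197 (mod 458)
317^4 ≡ 161 (mod 458)
317^6 ≡ 337 (mod 458)
317^12 ≡ 443 (mod 458)
317^19 ≡ 107 (mod 458)
317^38 ≡ 457 (mod 458)
317^57 ≡ 351 (mod 458)
317^76 ≡ 1 (mod 458) ✓
Thus |⟨317⟩| = ord(317) = 76.
[(Z/458Z)^× : ⟨317⟩] = 228/76 = 3.

3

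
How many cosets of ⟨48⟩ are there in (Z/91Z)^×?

12

By Lagrange's theorem, ord_91(48) divides φ(91) = φ(7·13) = (7−1)·(13−1) = 6·12 = 72 = 2^3 · 3^2.
Divisors of 72: 1, 2, 3, 4, 6, 8, 9, 12, 18, 24, 36, 72.
Test each divisor d:
48^1 ≡ 48 (mod 91)
48^2 ≡ 29 (mod 91)
48^3 ≡ 27 (mod 91)
48^4 ≡ 22 (mod 91)
48^6 ≡ 1 (mod 91) ✓
The order of 48 is 6, so the subgroup it generates has 6 elements.
Index = |(Z/91Z)^×| / |⟨48⟩| = 72 / 6 = 12.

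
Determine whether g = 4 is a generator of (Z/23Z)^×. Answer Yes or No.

No

φ(23) = 23 − 1 = 22 = 2 · 11.
4 is a primitive root mod 23 iff 4^(φ(23)/q) ≢ 1 for every prime q | φ(23), i.e. q ∈ {2, 11}.
4^11 ≡ 1 (mod 23)  [q = 2: ≡ 1 ✗]
4^2 ≡ 16 (mod 23)  [q = 11: ≢ 1 ✓]
Since 4^11 ≡ 1, the order of 4 divides 11 < 22, so 4 is not a primitive root.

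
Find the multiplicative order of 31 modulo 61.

60

By Lagrange's theorem, ord_61(31) divides φ(61) = 61 − 1 = 60 = 2^2 · 3 · 5.
Divisors of 60: 1, 2, 3, 4, 5, 6, 10, 12, 15, 20, 30, 60.
Evaluate successive powers at the divisors of 60:
31^1 ≡ 31 (mod 61)
31^2 ≡ 46 (mod 61)
31^3 ≡ 23 (mod 61)
31^4 ≡ 42 (mod 61)
31^5 ≡ 21 (mod 61)
31^6 ≡ 41 (mod 61)
31^10 ≡ 14 (mod 61)
31^12 ≡ 34 (mod 61)
31^15 ≡ 50 (mod 61)
31^20 ≡ 13 (mod 61)
31^30 ≡ 60 (mod 61)
31^60 ≡ 1 (mod 61) ✓
Therefore the multiplicative order of 31 modulo 61 is 60.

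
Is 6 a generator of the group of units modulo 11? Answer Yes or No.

Yes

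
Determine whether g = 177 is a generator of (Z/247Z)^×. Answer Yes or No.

247 = 13 · 19 is a product of two distinct odd primes, so (Z/247Z)^× ≅ (Z/13Z)^× × (Z/19Z)^× is not cyclic.
No primitive root modulo 247 exists; in particular 177 is not one.

No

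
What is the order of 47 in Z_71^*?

By Lagrange's theorem, ord_71(47) divides φ(71) = 71 − 1 = 70 = 2 · 5 · 7.
Divisors of 70: 1, 2, 5, 7, 10, 14, 35, 70.
Test each divisor d:
47^1 ≡ 47 (mod 71)
47^2 ≡ 8 (mod 71)
47^5 ≡ 26 (mod 71)
47^7 ≡ 66 (mod 71)
47^10 ≡ 37 (mod 71)
47^14 ≡ 25 (mod 71)
47^35 ≡ 70 (mod 71)
47^70 ≡ 1 (mod 71) ✓
The smallest such exponent is 70, so the order of 47 is 70.

70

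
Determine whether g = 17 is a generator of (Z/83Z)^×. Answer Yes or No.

No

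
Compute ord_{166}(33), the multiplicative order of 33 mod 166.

41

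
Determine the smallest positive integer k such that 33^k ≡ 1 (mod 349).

The order of 33 must divide φ(349) = 349 − 1 = 348 = 2^2 · 3 · 29.
Divisors of 348: 1, 2, 3, 4, 6, 12, 29, 58, 87, 116, 174, 348.
Evaluate successive powers at the divisors of 348:
33^1 ≡ 33 (mod 349)
33^2 ≡ 42 (mod 349)
33^3 ≡ 339 (mod 349)
33^4 ≡ 19 (mod 349)
33^6 ≡ 100 (mod 349)
33^12 ≡ 228 (mod 349)
33^29 ≡ 160 (mod 349)
33^58 ≡ 123 (mod 349)
33^87 ≡ 136 (mod 349)
33^116 ≡ 122 (mod 349)
33^174 ≡ 348 (mod 349)
33^348 ≡ 1 (mod 349) ✓
Therefore the multiplicative order of 33 modulo 349 is 348.

348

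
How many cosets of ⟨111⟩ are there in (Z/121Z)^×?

10

ord(111) | φ(121) = φ(11^2) = 11·(11−1) = 110 = 2 · 5 · 11.
Divisors of 110: 1, 2, 5, 10, 11, 22, 55, 110.
Test each divisor d:
111^1 ≡ 111 (mod 121)
111^2 ≡ 100 (mod 121)
111^5 ≡ 67 (mod 121)
111^10 ≡ 12 (mod 121)
111^11 ≡ 1 (mod 121) ✓
So ord_121(111) = 11, hence |⟨111⟩| = 11.
Index = |(Z/121Z)^×| / |⟨111⟩| = 110 / 11 = 10.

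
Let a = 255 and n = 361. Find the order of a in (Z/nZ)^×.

The order of 255 must divide φ(361) = φ(19^2) = 19·(19−1) = 342 = 2 · 3^2 · 19.
Divisors of 342: 1, 2, 3, 6, 9, 18, 19, 38, 57, 114, 171, 342.
Compute 255^d (mod 361) for the divisors d until we hit 1:
255^1 ≡ 255 (mod 361)
255^2 ≡ 45 (mod 361)
255^3 ≡ 284 (mod 361)
255^6 ≡ 153 (mod 361)
255^9 ≡ 132 (mod 361)
255^18 ≡ 96 (mod 361)
255^19 ≡ 293 (mod 361)
255^38 ≡ 292 (mod 361)
255^57 ≡ 360 (mod 361)
255^114 ≡ 1 (mod 361) ✓
Therefore the multiplicative order of 255 modulo 361 is 114.

114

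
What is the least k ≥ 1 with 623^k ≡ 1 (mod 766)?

The order of 623 must divide φ(766) = φ(2)·φ(383) = 1·382 = 382 = 2 · 191.
Divisors of 382: 1, 2, 191, 382.
Check 623^d mod 766 for each divisor in increasing order:
623^1 ≡ 623
623^2 ≡ 533
623^191 ≡ 765
623^382 ≡ 1
So ord_766(623) = 382.

382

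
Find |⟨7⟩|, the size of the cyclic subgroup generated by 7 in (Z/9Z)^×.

The order of 7 must divide φ(9) = φ(3^2) = 3·(3−1) = 6 = 2 · 3.
Divisors of 6: 1, 2, 3, 6.
Evaluate successive powers at the divisors of 6:
7^1 ≡ 7 (mod 9)
7^2 ≡ 4 (mod 9)
7^3 ≡ 1 (mod 9) ✓
Hence ord(7) = 3.

3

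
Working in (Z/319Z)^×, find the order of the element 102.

The order of 102 must divide φ(319) = φ(11·29) = (11−1)·(29−1) = 10·28 = 280 = 2^3 · 5 · 7.
Divisors of 280: 1, 2, 4, 5, 7, 8, 10, 14, 20, 28, 35, 40, 56, 70, 140, 280.
Check 102^d mod 319 for each divisor in increasing order:
102^1 ≡ 102 (mod 319)
102^2 ≡ 196 (mod 319)
102^4 ≡ 136 (mod 319)
102^5 ≡ 155 (mod 319)
102^7 ≡ 75 (mod 319)
102^8 ≡ 313 (mod 319)
102^10 ≡ 100 (mod 319)
102^14 ≡ 202 (mod 319)
102^20 ≡ 111 (mod 319)
102^28 ≡ 291 (mod 319)
102^35 ≡ 133 (mod 319)
102^40 ≡ 199 (mod 319)
102^56 ≡ 146 (mod 319)
102^70 ≡ 144 (mod 319)
102^140 ≡ 1 (mod 319) ✓
Therefore the multiplicative order of 102 modulo 319 is 140.

140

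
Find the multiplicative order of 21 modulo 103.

102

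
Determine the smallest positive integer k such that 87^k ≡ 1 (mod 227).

By Lagrange's theorem, ord_227(87) divides φ(227) = 227 − 1 = 226 = 2 · 113.
Divisors of 226: 1, 2, 113, 226.
Check 87^d mod 227 for each divisor in increasing order:
87^1 ≡ 87 (mod 227)
87^2 ≡ 78 (mod 227)
87^113 ≡ 1 (mod 227) ✓
The smallest such exponent is 113, so the order of 87 is 113.

113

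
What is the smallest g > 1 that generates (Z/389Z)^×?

φ(389) = 389 − 1 = 388 = 2^2 · 97.
Test candidates g = 2, 3, … against the prime factors q ∈ {2, 97} of φ(389): g is a generator iff g^(388/q) ≢ 1 for every such q.
g = 2: 2^194 ≡ 388; 2^4 ≡ 16 — none is 1, so 2 is a primitive root.
The smallest primitive root modulo 389 is 2.

2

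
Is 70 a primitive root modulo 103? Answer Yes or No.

Yes

φ(103) = 103 − 1 = 102 = 2 · 3 · 17.
An element g generates (Z/103Z)^× iff g^(102/q) ≢ 1 (mod 103) for each prime q ∈ {2, 3, 17}.
70^51 ≡ 102 (mod 103)  [q = 2: ≢ 1 ✓]
70^34 ≡ 56 (mod 103)  [q = 3: ≢ 1 ✓]
70^6 ≡ 100 (mod 103)  [q = 17: ≢ 1 ✓]
Every test exponent gives a nontrivial residue, hence 70 generates the full group.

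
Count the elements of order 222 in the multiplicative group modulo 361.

φ(361) = φ(19^2) = 19·(19−1) = 342 = 2 · 3^2 · 19.
Since (Z/361Z)^× is cyclic of order 342, the number of elements of order d is φ(d) when d | 342 and 0 otherwise.
Here 342 is not a multiple of 222, so there are no elements of order 222.

0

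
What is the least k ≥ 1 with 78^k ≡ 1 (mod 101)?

Since 78 ∈ (Z/101Z)^×, its order divides φ(101) = 101 − 1 = 100 = 2^2 · 5^2.
Divisors of 100: 1, 2, 4, 5, 10, 20, 25, 50, 100.
Compute 78^d (mod 101) for the divisors d until we hit 1:
78^1 ≡ 78 (mod 101)
78^2 ≡ 24 (mod 101)
78^4 ≡ 71 (mod 101)
78^5 ≡ 84 (mod 101)
78^10 ≡ 87 (mod 101)
78^20 ≡ 95 (mod 101)
78^25 ≡ 1 (mod 101) ✓
The smallest such exponent is 25, so the order of 78 is 25.

25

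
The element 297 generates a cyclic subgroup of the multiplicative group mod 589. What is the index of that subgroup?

18

Since 297 ∈ (Z/589Z)^×, its order divides φ(589) = φ(19·31) = (19−1)·(31−1) = 18·30 = 540 = 2^2 · 3^3 · 5.
Divisors of 540: 1, 2, 3, 4, 5, 6, 9, 10, 12, 15, 18, 20, 27, 30, 36, 45, 54, 60, 90, 108, 135, 180, 270, 540.
Compute 297^d (mod 589) for the divisors d until we hit 1:
297^1 ≡ 297
297^2 ≡ 448
297^3 ≡ 531
297^4 ≡ 444
297^5 ≡ 521
297^6 ≡ 419
297^9 ≡ 436
297^10 ≡ 501
297^12 ≡ 39
297^15 ≡ 94
297^18 ≡ 438
297^20 ≡ 87
297^27 ≡ 132
297^30 ≡ 1
Thus |⟨297⟩| = ord(297) = 30.
[(Z/589Z)^× : ⟨297⟩] = 540/30 = 18.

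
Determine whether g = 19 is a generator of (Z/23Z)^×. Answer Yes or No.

φ(23) = 23 − 1 = 22 = 2 · 11.
It suffices to check that the order of 19 is not a proper divisor of 22: compute 19^(22/q) for q ∈ {2, 11}.
19^11 ≡ 22 (mod 23)  [q = 2: ≢ 1 ✓]
19^2 ≡ 16 (mod 23)  [q = 11: ≢ 1 ✓]
Every test exponent gives a nontrivial residue, hence 19 generates the full group.

Yes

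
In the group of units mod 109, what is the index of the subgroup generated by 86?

3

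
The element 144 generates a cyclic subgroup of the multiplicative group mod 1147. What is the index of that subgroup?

Since 144 ∈ (Z/1147Z)^×, its order divides φ(1147) = φ(31·37) = (31−1)·(37−1) = 30·36 = 1080 = 2^3 · 3^3 · 5.
Divisors of 1080: 1, 2, 3, 4, 5, 6, 8, 9, 10, 12, 15, 18, 20, 24, 27, 30, 36, 40, 45, 54, 60, 72, 90, 108, 120, 135, 180, 216, 270, 360, 540, 1080.
Check 144^d mod 1147 for each divisor in increasing order:
144^1 ≡ 144 (mod 1147)
144^2 ≡ 90 (mod 1147)
144^3 ≡ 343 (mod 1147)
144^4 ≡ 71 (mod 1147)
144^5 ≡ 1048 (mod 1147)
144^6 ≡ 655 (mod 1147)
144^8 ≡ 453 (mod 1147)
144^9 ≡ 1000 (mod 1147)
144^10 ≡ 625 (mod 1147)
144^12 ≡ 47 (mod 1147)
144^15 ≡ 63 (mod 1147)
144^18 ≡ 963 (mod 1147)
144^20 ≡ 645 (mod 1147)
144^24 ≡ 1062 (mod 1147)
144^27 ≡ 667 (mod 1147)
144^30 ≡ 528 (mod 1147)
144^36 ≡ 593 (mod 1147)
144^40 ≡ 811 (mod 1147)
144^45 ≡ 1 (mod 1147) ✓
So ord_1147(144) = 45, hence |⟨144⟩| = 45.
[(Z/1147Z)^× : ⟨144⟩] = 1080/45 = 24.

24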